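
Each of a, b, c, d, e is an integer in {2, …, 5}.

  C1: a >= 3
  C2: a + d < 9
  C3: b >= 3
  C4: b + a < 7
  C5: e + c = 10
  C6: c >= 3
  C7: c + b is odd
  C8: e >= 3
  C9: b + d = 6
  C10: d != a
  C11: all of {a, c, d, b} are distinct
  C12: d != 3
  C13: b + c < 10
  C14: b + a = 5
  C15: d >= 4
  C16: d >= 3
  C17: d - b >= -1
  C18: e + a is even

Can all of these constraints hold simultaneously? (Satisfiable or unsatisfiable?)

Unsatisfiable

Constraints 1, 3, 6, and 16 confine each of a, c, d, b to the 3 values {3, …, 5} (the domain already gives each ≤ 5).
Constraint 11 requires all 4 of them to be distinct, but only 3 values are available — impossible by the pigeonhole principle.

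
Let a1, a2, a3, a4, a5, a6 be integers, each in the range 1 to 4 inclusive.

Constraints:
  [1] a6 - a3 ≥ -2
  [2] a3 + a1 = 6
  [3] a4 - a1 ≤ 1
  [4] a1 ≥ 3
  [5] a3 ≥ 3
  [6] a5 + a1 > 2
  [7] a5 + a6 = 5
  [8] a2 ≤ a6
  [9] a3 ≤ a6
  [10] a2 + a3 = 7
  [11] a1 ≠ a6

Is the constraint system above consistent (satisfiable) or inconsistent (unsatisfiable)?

Satisfiable

Try a1 = 3, a2 = 4, a3 = 3, a4 = 2, a5 = 1, a6 = 4.
Check constraint 1: a6 - a3 = 1; constraint 2: a3 + a1 = 6. The remaining constraints are straightforward to verify.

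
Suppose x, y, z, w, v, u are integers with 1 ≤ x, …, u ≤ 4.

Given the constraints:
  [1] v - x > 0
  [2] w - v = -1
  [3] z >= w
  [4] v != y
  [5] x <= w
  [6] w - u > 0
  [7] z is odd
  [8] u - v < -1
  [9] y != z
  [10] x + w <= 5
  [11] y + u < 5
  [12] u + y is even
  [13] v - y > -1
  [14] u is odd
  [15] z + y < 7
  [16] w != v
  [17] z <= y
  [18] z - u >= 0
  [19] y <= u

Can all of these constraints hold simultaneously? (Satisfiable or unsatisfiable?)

Unsatisfiable

Constraints 3, 6, 17, and 19 give w ≤ z, z ≤ y, y ≤ u, u < w. Chaining: w ≤ z ≤ y ≤ u < w, which forces w < w — impossible.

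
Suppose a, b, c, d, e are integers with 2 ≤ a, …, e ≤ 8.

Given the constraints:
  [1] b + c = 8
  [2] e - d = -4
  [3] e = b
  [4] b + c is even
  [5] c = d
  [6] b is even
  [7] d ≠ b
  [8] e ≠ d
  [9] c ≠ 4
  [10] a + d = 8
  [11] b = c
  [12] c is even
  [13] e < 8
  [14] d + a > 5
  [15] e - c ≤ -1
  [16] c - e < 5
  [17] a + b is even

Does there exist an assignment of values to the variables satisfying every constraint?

Unsatisfiable

From constraints 3, 5, and 11, e = b = c = d, so e = d. But constraint 8 says e ≠ d. Contradiction.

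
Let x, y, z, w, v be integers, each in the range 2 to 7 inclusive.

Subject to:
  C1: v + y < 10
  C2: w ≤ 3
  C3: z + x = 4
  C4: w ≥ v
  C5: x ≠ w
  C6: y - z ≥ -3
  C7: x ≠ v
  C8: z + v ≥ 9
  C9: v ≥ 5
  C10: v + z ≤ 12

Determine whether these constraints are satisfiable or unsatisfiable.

Unsatisfiable

From constraint 9: v ≥ 5. From constraints 2 and 4: v ≤ w and w ≤ 3, so v ≤ 3. But 3 < 5, so no value of v works.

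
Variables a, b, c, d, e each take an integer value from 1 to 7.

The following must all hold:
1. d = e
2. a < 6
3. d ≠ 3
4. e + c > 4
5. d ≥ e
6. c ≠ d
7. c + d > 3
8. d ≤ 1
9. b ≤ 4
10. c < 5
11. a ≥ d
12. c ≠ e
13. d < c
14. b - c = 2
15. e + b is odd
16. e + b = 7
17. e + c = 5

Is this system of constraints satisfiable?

From constraints 5 and 8: e ≤ d ≤ 1. From constraint 9: b ≤ 4. Hence e + b ≤ 5. But constraint 16 requires e + b = 7, and 7 > 5. Contradiction.

Unsatisfiable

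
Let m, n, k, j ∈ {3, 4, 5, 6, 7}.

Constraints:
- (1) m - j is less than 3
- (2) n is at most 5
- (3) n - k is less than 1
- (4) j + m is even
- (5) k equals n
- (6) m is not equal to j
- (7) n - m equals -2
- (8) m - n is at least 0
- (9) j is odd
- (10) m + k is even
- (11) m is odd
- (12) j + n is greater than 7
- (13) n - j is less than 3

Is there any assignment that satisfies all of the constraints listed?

Satisfiable

One satisfying assignment is m = 7, n = 5, k = 5, j = 5.
For the less obvious constraints — constraint 1: m - j = 2; constraint 3: n - k = 0 — and the others hold by inspection.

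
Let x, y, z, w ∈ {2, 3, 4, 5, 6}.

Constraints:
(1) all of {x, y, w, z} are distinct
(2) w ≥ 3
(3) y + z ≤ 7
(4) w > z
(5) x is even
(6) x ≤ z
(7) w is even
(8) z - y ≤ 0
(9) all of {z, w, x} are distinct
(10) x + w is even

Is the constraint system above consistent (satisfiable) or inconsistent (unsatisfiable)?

Take x = 2, y = 4, z = 3, w = 6. Then constraint 1: values 2, 4, 6, 3 are distinct; constraint 3: y + z = 7; constraint 8: z - y = -1, and every other listed constraint is also met.

Satisfiable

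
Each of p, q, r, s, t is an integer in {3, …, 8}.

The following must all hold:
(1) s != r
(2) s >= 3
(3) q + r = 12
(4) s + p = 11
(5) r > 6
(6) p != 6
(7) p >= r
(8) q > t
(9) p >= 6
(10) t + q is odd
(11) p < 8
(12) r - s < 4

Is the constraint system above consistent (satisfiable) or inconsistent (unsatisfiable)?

Satisfiable

Try p = 7, q = 5, r = 7, s = 4, t = 4.
Check constraint 3: q + r = 12; constraint 4: s + p = 11; constraint 12: r - s = 3. The remaining constraints are straightforward to verify.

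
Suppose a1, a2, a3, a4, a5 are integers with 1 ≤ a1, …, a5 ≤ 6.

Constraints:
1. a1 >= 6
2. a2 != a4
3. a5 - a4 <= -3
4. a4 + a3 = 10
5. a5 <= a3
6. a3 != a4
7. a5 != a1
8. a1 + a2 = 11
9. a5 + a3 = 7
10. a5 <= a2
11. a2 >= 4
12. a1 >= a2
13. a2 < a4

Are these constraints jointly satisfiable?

Satisfiable

One satisfying assignment is a1 = 6, a2 = 5, a3 = 4, a4 = 6, a5 = 3.
For the less obvious constraints — constraint 3: a5 - a4 = -3; constraint 4: a4 + a3 = 10; constraint 8: a1 + a2 = 11 — and the others hold by inspection.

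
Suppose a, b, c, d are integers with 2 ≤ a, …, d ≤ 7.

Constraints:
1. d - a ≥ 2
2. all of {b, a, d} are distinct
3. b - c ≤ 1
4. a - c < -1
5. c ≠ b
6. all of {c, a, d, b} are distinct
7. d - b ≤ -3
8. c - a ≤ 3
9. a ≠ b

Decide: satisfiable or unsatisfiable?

Constraints 1, 3, 7, and 8 give c − b ≥ -1, b − d ≥ 3, d − a ≥ 2, a − c ≥ -3.
Adding all 4 inequalities: the left sides telescope to 0, and the right sides sum to (-1) + 3 + 2 + (-3) = 1. So 0 ≥ 1, which is false.

Unsatisfiable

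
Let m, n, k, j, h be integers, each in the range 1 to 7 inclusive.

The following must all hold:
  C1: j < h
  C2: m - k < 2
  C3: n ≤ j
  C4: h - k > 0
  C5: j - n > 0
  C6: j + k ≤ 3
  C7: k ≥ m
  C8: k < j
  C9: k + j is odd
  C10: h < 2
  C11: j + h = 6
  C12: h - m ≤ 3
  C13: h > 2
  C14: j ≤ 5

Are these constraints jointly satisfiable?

Unsatisfiable

From constraint 13: h ≥ 3. From constraint 10: h ≤ 1. But 1 < 3, so no value of h works.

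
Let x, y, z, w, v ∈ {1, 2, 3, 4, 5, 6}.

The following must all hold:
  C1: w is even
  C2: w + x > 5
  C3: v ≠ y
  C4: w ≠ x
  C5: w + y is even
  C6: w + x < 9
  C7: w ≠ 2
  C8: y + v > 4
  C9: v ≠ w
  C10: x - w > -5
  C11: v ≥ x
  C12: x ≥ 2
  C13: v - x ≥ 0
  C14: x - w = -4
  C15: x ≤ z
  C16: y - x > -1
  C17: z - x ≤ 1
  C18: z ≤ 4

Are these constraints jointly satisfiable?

Try x = 2, y = 2, z = 2, w = 6, v = 5.
Check constraint 2: w + x = 8; constraint 6: w + x = 8. The remaining constraints are straightforward to verify.

Satisfiable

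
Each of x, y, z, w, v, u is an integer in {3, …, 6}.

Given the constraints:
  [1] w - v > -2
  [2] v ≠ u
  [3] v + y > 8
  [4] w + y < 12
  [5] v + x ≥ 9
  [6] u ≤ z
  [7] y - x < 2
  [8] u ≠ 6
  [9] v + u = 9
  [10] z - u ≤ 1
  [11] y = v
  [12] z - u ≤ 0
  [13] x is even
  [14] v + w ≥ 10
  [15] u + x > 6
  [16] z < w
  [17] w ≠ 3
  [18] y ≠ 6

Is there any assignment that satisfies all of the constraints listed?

Setting (x, y, z, w, v, u) = (4, 5, 4, 6, 5, 4) satisfies everything: constraint 1: w - v = 1; constraint 3: v + y = 10, and the others follow.

Satisfiable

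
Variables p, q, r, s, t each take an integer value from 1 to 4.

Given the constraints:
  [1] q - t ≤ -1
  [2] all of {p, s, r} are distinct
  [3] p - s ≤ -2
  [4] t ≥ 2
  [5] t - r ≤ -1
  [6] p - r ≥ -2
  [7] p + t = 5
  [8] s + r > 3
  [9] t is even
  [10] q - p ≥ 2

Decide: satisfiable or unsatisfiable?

Constraints 1, 5, 6, and 10 give q − p ≥ 2, p − r ≥ -2, r − t ≥ 1, t − q ≥ 1.
Adding all 4 inequalities: the left sides telescope to 0, and the right sides sum to 2 + (-2) + 1 + 1 = 2. So 0 ≥ 2, which is false.

Unsatisfiable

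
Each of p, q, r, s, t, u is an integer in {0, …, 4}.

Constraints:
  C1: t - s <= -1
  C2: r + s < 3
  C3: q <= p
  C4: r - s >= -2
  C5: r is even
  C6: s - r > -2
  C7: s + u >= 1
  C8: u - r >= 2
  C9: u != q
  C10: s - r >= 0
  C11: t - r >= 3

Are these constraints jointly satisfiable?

Unsatisfiable

Constraints 1, 4, and 11 give t − r ≥ 3, r − s ≥ -2, s − t ≥ 1.
Adding all 3 inequalities: the left sides telescope to 0, and the right sides sum to 3 + (-2) + 1 = 2. So 0 ≥ 2, which is false.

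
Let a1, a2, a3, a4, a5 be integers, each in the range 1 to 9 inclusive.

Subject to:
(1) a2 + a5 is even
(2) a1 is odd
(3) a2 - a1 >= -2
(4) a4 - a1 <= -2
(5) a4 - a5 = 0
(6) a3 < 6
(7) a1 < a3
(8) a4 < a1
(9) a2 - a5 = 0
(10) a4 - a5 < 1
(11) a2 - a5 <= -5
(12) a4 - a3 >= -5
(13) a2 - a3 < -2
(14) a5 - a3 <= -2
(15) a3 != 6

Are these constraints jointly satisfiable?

Unsatisfiable

Constraints 3, 4, 11, 12, and 14 give a1 − a4 ≥ 2, a4 − a3 ≥ -5, a3 − a5 ≥ 2, a5 − a2 ≥ 5, a2 − a1 ≥ -2.
Adding all 5 inequalities: the left sides telescope to 0, and the right sides sum to 2 + (-5) + 2 + 5 + (-2) = 2. So 0 ≥ 2, which is false.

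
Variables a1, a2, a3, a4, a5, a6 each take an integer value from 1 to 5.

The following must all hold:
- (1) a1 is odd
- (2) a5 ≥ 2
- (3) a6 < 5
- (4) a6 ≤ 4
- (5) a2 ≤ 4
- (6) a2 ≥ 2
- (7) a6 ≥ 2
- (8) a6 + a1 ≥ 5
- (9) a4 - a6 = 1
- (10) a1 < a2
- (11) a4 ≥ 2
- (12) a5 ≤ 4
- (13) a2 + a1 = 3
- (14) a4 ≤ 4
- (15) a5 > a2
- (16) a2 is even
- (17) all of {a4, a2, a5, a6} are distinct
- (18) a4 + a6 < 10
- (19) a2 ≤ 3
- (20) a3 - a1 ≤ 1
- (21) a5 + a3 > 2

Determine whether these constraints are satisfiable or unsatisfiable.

Constraints 2, 4, 5, 6, 7, 11, 12, and 14 confine each of a4, a2, a5, a6 to the 3 values {2, …, 4}.
Constraint 17 requires all 4 of them to be distinct, but only 3 values are available — impossible by the pigeonhole principle.

Unsatisfiable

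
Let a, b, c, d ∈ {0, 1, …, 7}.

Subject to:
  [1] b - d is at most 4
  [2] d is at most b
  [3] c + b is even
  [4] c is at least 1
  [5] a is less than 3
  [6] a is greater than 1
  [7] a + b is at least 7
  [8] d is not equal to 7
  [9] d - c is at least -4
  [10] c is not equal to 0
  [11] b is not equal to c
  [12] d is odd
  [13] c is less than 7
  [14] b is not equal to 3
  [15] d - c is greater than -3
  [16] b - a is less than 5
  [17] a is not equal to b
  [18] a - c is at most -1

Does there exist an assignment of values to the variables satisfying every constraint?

Satisfiable

Take a = 2, b = 5, c = 3, d = 1. Then constraint 1: b - d = 4; constraint 7: a + b = 7, and every other listed constraint is also met.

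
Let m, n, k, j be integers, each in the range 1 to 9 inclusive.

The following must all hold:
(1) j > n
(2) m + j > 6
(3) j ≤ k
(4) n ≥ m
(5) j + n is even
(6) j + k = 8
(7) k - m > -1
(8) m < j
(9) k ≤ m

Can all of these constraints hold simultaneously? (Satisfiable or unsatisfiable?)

Unsatisfiable

Constraints 1, 3, 4, and 9 give n < j, j ≤ k, k ≤ m, m ≤ n. Chaining: n < j ≤ k ≤ m ≤ n, which forces n < n — impossible.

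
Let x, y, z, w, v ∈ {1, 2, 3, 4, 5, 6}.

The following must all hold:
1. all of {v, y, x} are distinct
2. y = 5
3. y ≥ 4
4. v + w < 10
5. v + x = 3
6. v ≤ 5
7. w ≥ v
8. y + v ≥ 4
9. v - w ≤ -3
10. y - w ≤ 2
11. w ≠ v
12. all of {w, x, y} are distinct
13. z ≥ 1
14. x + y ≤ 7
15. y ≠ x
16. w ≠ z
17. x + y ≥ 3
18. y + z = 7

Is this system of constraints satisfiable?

Satisfiable

Try x = 1, y = 5, z = 2, w = 6, v = 2.
Check constraint 4: v + w = 8; constraint 5: v + x = 3; constraint 8: y + v = 7. The remaining constraints are straightforward to verify.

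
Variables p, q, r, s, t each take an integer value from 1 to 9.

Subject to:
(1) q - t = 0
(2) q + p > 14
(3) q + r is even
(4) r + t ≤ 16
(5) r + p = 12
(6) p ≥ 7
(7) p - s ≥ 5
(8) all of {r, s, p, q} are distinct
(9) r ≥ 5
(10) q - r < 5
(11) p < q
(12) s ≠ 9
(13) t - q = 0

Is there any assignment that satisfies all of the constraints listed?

Take p = 7, q = 9, r = 5, s = 2, t = 9. Then constraint 1: q - t = 0; constraint 2: q + p = 16; constraint 4: r + t = 14, and every other listed constraint is also met.

Satisfiable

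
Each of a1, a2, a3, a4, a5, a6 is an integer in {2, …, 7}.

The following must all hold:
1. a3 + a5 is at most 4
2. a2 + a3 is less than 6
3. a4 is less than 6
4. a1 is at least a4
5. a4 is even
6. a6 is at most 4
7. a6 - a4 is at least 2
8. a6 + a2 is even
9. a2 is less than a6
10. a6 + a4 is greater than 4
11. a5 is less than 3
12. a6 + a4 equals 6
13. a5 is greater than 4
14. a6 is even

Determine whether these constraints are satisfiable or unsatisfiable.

Unsatisfiable

From constraint 13: a5 ≥ 5. From constraint 11: a5 ≤ 2. But 2 < 5, so no value of a5 works.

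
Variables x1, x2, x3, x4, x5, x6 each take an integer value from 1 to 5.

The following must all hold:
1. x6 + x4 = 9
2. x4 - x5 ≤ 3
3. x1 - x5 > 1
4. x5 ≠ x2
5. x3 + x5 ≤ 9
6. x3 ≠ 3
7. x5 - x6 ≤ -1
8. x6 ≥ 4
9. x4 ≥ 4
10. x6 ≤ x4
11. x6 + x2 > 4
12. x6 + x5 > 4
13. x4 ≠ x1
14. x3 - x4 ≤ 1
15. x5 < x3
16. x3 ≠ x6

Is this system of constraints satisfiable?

Satisfiable

Take x1 = 4, x2 = 3, x3 = 5, x4 = 5, x5 = 2, x6 = 4. Then constraint 1: x6 + x4 = 9; constraint 2: x4 - x5 = 3; constraint 3: x1 - x5 = 2, and every other listed constraint is also met.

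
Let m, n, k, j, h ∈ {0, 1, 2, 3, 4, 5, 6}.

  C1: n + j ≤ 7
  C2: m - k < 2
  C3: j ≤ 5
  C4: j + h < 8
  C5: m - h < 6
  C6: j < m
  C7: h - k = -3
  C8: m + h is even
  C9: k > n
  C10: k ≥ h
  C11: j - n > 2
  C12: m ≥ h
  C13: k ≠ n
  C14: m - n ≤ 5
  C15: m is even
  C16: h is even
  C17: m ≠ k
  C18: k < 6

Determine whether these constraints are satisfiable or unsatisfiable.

Satisfiable

The assignment m = 6, n = 1, k = 5, j = 5, h = 2 works:
  constraint 1 holds since n + j = 6.
  constraint 2 holds since m - k = 1.
The rest check out directly.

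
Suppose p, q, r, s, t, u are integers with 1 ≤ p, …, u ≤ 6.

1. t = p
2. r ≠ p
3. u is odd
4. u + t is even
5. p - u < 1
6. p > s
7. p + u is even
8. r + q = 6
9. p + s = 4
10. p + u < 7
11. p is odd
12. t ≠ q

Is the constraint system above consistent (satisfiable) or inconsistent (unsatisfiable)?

One satisfying assignment is p = 3, q = 5, r = 1, s = 1, t = 3, u = 3.
For the less obvious constraints — constraint 5: p - u = 0; constraint 8: r + q = 6 — and the others hold by inspection.

Satisfiable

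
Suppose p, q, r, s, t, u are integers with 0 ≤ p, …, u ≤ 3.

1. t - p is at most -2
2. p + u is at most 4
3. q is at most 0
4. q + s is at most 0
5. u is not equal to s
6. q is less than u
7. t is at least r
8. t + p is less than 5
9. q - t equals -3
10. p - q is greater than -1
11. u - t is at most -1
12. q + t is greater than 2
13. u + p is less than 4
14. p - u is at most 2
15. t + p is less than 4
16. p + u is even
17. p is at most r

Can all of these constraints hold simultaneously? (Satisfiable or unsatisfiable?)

Unsatisfiable

Constraints 1, 11, and 14 give u − p ≥ -2, p − t ≥ 2, t − u ≥ 1.
Adding all 3 inequalities: the left sides telescope to 0, and the right sides sum to (-2) + 2 + 1 = 1. So 0 ≥ 1, which is false.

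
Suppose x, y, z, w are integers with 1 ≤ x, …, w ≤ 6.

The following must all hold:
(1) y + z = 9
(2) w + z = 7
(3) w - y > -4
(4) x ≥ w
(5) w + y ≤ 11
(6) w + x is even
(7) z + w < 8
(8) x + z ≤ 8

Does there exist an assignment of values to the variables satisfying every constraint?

The assignment x = 4, y = 6, z = 3, w = 4 works:
  constraint 1 holds since y + z = 9.
  constraint 2 holds since w + z = 7.
The rest check out directly.

Satisfiable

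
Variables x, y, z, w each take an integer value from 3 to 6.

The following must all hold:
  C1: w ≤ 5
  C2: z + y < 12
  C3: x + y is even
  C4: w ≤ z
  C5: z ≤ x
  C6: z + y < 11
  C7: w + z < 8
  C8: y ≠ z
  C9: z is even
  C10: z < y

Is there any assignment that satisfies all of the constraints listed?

The assignment x = 5, y = 5, z = 4, w = 3 works:
  constraint 2 holds since z + y = 9.
  constraint 6 holds since z + y = 9.
  constraint 7 holds since w + z = 7.
The rest check out directly.

Satisfiable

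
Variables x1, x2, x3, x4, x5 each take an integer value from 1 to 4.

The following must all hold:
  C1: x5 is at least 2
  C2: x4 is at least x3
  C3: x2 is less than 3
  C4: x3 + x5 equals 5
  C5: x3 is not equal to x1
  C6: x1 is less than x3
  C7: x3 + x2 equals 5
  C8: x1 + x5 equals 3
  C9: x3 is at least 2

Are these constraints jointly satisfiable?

Satisfiable

Setting (x1, x2, x3, x4, x5) = (1, 2, 3, 3, 2) satisfies everything: constraint 4: x3 + x5 = 5; constraint 7: x3 + x2 = 5, and the others follow.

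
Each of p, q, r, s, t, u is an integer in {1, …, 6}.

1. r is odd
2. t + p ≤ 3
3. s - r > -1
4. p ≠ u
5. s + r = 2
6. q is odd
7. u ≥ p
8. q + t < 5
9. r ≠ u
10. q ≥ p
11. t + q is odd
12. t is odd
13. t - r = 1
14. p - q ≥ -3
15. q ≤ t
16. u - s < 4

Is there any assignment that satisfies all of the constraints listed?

Unsatisfiable

Constraint 12 makes t odd and constraint 6 makes q odd, so t + q must be even. Constraint 11 says t + q is odd — contradiction.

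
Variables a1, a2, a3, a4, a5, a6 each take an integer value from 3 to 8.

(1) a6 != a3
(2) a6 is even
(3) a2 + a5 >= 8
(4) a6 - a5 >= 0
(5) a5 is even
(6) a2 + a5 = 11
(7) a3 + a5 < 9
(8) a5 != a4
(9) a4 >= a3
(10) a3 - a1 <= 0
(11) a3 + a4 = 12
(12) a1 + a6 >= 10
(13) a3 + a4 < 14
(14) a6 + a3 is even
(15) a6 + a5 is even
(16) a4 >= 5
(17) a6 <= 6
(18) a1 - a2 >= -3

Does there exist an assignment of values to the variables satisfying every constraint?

Satisfiable

Take a1 = 7, a2 = 7, a3 = 4, a4 = 8, a5 = 4, a6 = 6. Then constraint 3: a2 + a5 = 11; constraint 4: a6 - a5 = 2; constraint 6: a2 + a5 = 11, and every other listed constraint is also met.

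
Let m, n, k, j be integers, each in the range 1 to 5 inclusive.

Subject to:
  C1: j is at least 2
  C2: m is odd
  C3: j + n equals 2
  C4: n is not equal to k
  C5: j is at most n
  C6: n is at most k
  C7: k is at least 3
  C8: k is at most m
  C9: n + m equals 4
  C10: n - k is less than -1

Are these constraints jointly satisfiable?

Unsatisfiable

From constraints 1 and 5: n ≥ j ≥ 2. From constraints 7 and 8: m ≥ k ≥ 3. Hence n + m ≥ 5. But constraint 9 requires n + m = 4, and 4 < 5. Contradiction.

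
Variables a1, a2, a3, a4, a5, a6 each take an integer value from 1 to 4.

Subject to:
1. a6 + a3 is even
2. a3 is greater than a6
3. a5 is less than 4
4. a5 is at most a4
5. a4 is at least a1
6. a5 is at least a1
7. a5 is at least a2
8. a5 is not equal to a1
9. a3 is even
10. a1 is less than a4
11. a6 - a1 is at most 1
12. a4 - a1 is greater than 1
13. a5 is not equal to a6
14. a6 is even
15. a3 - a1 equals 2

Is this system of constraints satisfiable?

One satisfying assignment is a1 = 2, a2 = 3, a3 = 4, a4 = 4, a5 = 3, a6 = 2.
For the less obvious constraints — constraint 11: a6 - a1 = 0; constraint 12: a4 - a1 = 2; constraint 15: a3 - a1 = 2 — and the others hold by inspection.

Satisfiable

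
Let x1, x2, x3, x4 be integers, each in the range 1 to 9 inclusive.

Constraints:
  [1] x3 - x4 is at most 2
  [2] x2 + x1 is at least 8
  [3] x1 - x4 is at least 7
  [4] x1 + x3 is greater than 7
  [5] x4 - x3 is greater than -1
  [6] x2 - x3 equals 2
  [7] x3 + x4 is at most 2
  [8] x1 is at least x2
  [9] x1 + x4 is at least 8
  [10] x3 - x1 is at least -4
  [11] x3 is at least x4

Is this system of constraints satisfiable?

Unsatisfiable

Constraints 1, 3, and 10 give x1 − x4 ≥ 7, x4 − x3 ≥ -2, x3 − x1 ≥ -4.
Adding all 3 inequalities: the left sides telescope to 0, and the right sides sum to 7 + (-2) + (-4) = 1. So 0 ≥ 1, which is false.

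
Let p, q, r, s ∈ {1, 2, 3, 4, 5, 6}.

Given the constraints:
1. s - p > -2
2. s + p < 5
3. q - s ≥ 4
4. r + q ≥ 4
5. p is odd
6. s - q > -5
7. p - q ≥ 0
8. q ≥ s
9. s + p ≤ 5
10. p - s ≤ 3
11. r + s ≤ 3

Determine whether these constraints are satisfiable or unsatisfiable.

Unsatisfiable

Constraints 3, 7, and 10 give p − q ≥ 0, q − s ≥ 4, s − p ≥ -3.
Adding all 3 inequalities: the left sides telescope to 0, and the right sides sum to 0 + 4 + (-3) = 1. So 0 ≥ 1, which is false.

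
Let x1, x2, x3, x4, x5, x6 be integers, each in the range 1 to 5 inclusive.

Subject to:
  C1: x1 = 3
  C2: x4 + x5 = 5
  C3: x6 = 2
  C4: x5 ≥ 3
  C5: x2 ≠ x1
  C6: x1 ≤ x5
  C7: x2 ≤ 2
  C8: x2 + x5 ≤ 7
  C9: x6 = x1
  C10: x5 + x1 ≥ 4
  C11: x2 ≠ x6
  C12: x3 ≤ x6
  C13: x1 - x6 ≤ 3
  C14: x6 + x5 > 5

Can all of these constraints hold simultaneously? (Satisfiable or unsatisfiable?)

Constraint 3 fixes x6 = 2 and constraint 1 fixes x1 = 3, but constraint 9 requires x6 = x1. Since 2 ≠ 3, contradiction.

Unsatisfiable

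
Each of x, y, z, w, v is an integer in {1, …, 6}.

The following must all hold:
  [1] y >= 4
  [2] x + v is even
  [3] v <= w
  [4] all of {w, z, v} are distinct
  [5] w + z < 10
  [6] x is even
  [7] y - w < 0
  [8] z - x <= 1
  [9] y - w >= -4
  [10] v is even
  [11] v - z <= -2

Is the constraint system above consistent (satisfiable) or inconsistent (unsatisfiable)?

Satisfiable

Setting (x, y, z, w, v) = (4, 4, 4, 5, 2) satisfies everything: constraint 5: w + z = 9; constraint 7: y - w = -1; constraint 8: z - x = 0, and the others follow.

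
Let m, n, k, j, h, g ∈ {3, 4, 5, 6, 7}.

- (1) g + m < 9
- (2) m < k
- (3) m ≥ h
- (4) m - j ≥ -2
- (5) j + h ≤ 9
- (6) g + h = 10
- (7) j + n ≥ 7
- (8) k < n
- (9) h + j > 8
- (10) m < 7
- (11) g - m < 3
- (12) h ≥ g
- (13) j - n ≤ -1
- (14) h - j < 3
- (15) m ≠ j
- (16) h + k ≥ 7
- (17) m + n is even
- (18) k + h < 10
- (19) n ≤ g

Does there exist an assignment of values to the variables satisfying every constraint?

Constraints 2, 3, 8, 12, and 19 give k < n, n ≤ g, g ≤ h, h ≤ m, m < k. Chaining: k < n ≤ g ≤ h ≤ m < k, which forces k < k — impossible.

Unsatisfiable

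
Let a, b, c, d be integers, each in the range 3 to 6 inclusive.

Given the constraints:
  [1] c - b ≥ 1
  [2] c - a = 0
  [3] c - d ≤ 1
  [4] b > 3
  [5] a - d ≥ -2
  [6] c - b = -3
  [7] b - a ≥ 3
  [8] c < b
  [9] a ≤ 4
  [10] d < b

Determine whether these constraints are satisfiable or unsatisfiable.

Constraints 1, 3, 5, and 7 give a − d ≥ -2, d − c ≥ -1, c − b ≥ 1, b − a ≥ 3.
Adding all 4 inequalities: the left sides telescope to 0, and the right sides sum to (-2) + (-1) + 1 + 3 = 1. So 0 ≥ 1, which is false.

Unsatisfiable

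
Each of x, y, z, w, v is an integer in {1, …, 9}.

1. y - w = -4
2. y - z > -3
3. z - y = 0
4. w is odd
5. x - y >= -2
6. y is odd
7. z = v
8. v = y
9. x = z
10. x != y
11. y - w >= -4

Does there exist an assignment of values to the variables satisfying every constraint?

From constraints 7, 8, and 9, x = z = v = y, so x = y. But constraint 10 says x ≠ y. Contradiction.

Unsatisfiable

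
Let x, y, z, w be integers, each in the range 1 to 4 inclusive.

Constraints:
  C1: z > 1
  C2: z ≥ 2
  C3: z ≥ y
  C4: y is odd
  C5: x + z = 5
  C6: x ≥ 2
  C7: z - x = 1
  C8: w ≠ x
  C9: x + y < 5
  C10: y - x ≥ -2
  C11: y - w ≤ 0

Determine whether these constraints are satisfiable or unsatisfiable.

Satisfiable

The assignment x = 2, y = 1, z = 3, w = 3 works:
  constraint 5 holds since x + z = 5.
  constraint 7 holds since z - x = 1.
  constraint 9 holds since x + y = 3.
The rest check out directly.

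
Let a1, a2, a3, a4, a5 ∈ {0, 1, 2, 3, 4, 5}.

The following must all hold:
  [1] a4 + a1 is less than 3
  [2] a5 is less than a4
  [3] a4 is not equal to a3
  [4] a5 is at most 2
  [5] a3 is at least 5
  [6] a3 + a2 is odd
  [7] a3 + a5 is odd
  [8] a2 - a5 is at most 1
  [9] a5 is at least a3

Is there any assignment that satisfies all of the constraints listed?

From constraints 5 and 9: a5 ≥ a3 and a3 ≥ 5, so a5 ≥ 5. From constraint 4: a5 ≤ 2. But 2 < 5, so no value of a5 works.

Unsatisfiable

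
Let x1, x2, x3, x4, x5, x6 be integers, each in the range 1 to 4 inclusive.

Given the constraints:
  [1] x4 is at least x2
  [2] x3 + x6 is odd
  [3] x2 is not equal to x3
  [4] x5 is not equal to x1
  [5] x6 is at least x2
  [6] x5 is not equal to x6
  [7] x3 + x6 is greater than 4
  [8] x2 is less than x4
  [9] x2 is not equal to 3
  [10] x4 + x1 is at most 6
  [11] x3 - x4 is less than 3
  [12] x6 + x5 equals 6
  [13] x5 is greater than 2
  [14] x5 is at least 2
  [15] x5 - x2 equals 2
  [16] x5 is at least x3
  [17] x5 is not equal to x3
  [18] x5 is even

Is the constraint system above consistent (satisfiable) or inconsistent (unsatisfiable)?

Satisfiable

One satisfying assignment is x1 = 3, x2 = 2, x3 = 3, x4 = 3, x5 = 4, x6 = 2.
For the less obvious constraints — constraint 7: x3 + x6 = 5; constraint 10: x4 + x1 = 6 — and the others hold by inspection.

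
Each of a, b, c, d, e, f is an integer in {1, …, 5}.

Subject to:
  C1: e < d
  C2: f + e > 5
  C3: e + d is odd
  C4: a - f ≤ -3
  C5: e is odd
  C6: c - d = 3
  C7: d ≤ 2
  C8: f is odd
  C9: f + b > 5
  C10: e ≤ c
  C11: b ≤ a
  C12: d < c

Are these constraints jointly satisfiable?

Take a = 1, b = 1, c = 5, d = 2, e = 1, f = 5. Then constraint 2: f + e = 6; constraint 4: a - f = -4, and every other listed constraint is also met.

Satisfiable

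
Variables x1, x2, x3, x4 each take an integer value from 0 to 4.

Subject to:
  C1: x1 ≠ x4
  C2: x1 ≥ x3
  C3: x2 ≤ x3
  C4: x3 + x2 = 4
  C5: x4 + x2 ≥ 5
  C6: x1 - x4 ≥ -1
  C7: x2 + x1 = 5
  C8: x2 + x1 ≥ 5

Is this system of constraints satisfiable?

Satisfiable

Try x1 = 3, x2 = 2, x3 = 2, x4 = 4.
Check constraint 4: x3 + x2 = 4; constraint 5: x4 + x2 = 6; constraint 6: x1 - x4 = -1. The remaining constraints are straightforward to verify.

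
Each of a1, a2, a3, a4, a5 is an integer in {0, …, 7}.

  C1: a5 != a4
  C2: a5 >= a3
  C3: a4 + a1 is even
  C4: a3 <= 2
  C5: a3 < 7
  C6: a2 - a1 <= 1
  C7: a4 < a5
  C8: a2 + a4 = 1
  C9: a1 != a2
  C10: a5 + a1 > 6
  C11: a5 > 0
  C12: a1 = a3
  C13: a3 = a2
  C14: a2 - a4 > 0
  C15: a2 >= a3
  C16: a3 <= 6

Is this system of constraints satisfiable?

Unsatisfiable

From constraints 12 and 13, a1 = a3 = a2, so a1 = a2. But constraint 9 says a1 ≠ a2. Contradiction.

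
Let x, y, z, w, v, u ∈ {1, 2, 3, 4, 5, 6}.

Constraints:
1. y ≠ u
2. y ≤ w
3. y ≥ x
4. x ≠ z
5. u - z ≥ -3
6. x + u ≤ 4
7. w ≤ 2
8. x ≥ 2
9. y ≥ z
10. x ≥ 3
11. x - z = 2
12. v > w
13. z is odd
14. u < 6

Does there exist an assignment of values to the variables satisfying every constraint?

From constraints 3 and 10: y ≥ x and x ≥ 3, so y ≥ 3. From constraints 2 and 7: y ≤ w and w ≤ 2, so y ≤ 2. But 2 < 3, so no value of y works.

Unsatisfiable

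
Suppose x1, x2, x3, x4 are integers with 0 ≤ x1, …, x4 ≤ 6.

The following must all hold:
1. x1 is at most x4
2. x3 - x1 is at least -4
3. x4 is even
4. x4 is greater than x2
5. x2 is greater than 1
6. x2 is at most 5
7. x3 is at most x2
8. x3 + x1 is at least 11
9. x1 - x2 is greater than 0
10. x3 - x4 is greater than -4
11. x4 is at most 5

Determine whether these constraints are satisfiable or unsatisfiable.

From constraints 6 and 7: x3 ≤ x2 ≤ 5. From constraints 1 and 11: x1 ≤ x4 ≤ 5. Hence x3 + x1 ≤ 10. But constraint 8 requires x3 + x1 ≥ 11, and 11 > 10. Contradiction.

Unsatisfiable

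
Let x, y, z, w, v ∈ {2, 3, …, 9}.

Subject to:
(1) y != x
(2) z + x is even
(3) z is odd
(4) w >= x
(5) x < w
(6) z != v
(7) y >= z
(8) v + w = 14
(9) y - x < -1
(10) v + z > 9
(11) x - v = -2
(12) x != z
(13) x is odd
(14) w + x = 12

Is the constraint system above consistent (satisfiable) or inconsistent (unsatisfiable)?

Satisfiable

Take x = 5, y = 3, z = 3, w = 7, v = 7. Then constraint 8: v + w = 14; constraint 9: y - x = -2; constraint 10: v + z = 10, and every other listed constraint is also met.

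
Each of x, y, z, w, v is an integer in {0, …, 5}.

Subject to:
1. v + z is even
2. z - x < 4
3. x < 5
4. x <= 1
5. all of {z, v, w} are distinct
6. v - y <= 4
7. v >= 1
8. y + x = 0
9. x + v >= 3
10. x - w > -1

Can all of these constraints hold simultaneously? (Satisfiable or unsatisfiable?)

Satisfiable

The assignment x = 0, y = 0, z = 2, w = 0, v = 4 works:
  constraint 2 holds since z - x = 2.
  constraint 6 holds since v - y = 4.
The rest check out directly.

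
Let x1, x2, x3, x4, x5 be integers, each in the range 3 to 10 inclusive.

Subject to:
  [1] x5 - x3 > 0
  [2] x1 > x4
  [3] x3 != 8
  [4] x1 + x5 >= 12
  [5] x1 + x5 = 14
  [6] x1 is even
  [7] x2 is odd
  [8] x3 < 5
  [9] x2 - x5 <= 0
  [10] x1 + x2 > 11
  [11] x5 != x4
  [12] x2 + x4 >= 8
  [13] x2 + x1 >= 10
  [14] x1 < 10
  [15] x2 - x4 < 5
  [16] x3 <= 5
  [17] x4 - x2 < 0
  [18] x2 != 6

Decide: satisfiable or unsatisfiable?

One satisfying assignment is x1 = 8, x2 = 5, x3 = 4, x4 = 3, x5 = 6.
For the less obvious constraints — constraint 1: x5 - x3 = 2; constraint 4: x1 + x5 = 14; constraint 5: x1 + x5 = 14 — and the others hold by inspection.

Satisfiable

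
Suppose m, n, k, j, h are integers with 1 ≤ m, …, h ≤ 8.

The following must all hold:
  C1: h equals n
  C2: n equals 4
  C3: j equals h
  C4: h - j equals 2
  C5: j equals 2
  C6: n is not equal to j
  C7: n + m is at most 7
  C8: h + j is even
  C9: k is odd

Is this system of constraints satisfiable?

Constraint 5 fixes j = 2 and constraint 2 fixes n = 4. Constraints 1 and 3 give j = h = n, so j = n. But 2 ≠ 4 — contradiction.

Unsatisfiable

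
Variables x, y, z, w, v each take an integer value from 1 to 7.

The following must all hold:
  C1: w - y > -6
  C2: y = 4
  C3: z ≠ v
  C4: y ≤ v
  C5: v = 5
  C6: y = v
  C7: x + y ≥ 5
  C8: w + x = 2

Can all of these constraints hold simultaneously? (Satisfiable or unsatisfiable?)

Constraint 2 fixes y = 4 and constraint 5 fixes v = 5, but constraint 6 requires y = v. Since 4 ≠ 5, contradiction.

Unsatisfiable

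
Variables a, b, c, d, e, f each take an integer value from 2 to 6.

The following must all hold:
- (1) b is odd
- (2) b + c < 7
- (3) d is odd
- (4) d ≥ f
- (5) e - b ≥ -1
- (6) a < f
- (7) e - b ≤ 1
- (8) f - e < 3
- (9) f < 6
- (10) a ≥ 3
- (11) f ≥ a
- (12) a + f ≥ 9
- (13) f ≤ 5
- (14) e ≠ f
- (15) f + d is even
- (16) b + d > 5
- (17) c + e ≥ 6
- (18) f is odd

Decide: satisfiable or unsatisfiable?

One satisfying assignment is a = 4, b = 3, c = 3, d = 5, e = 4, f = 5.
For the less obvious constraints — constraint 2: b + c = 6; constraint 5: e - b = 1 — and the others hold by inspection.

Satisfiable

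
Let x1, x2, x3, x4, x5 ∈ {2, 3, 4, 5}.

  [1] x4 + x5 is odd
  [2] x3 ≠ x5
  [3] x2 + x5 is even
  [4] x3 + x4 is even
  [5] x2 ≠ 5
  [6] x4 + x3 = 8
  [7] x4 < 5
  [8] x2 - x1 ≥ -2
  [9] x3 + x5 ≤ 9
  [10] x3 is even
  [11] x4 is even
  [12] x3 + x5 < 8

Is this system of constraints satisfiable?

Satisfiable

Take x1 = 2, x2 = 3, x3 = 4, x4 = 4, x5 = 3. Then constraint 6: x4 + x3 = 8; constraint 8: x2 - x1 = 1, and every other listed constraint is also met.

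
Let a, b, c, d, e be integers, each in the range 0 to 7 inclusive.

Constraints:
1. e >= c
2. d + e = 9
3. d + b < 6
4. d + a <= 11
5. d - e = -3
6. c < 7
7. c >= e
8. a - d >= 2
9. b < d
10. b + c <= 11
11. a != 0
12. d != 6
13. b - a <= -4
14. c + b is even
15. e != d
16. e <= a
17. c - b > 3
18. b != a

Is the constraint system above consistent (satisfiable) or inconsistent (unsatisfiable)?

Satisfiable

One satisfying assignment is a = 7, b = 2, c = 6, d = 3, e = 6.
For the less obvious constraints — constraint 2: d + e = 9; constraint 3: d + b = 5 — and the others hold by inspection.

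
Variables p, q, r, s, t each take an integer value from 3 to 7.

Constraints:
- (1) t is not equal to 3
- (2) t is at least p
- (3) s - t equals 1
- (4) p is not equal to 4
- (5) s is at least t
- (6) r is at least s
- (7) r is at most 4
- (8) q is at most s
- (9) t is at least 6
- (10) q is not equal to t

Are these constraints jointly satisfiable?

Unsatisfiable

From constraints 5 and 9: s ≥ t and t ≥ 6, so s ≥ 6. From constraints 6 and 7: s ≤ r and r ≤ 4, so s ≤ 4. But 4 < 6, so no value of s works.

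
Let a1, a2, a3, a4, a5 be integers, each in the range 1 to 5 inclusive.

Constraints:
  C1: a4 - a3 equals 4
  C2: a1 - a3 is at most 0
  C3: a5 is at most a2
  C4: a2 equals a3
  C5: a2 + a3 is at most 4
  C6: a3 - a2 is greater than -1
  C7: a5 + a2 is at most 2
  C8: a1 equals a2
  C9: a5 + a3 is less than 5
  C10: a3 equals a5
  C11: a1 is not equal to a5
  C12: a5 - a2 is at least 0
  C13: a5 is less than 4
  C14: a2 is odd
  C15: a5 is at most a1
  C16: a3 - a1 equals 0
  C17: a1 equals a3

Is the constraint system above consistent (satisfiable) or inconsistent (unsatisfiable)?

Unsatisfiable

From constraints 4, 8, and 10, a1 = a2 = a3 = a5, so a1 = a5. But constraint 11 says a1 ≠ a5. Contradiction.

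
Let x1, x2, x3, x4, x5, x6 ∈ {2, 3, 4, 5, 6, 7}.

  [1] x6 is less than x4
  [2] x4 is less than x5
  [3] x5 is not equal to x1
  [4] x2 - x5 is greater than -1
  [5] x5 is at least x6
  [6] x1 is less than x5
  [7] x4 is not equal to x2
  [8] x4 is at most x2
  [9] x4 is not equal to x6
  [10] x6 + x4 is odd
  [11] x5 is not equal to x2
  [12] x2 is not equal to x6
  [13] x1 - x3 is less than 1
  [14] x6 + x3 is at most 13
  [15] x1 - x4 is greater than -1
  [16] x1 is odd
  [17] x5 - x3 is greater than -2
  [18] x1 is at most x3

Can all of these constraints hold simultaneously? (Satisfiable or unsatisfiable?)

One satisfying assignment is x1 = 5, x2 = 7, x3 = 7, x4 = 4, x5 = 6, x6 = 3.
For the less obvious constraints — constraint 4: x2 - x5 = 1; constraint 13: x1 - x3 = -2 — and the others hold by inspection.

Satisfiable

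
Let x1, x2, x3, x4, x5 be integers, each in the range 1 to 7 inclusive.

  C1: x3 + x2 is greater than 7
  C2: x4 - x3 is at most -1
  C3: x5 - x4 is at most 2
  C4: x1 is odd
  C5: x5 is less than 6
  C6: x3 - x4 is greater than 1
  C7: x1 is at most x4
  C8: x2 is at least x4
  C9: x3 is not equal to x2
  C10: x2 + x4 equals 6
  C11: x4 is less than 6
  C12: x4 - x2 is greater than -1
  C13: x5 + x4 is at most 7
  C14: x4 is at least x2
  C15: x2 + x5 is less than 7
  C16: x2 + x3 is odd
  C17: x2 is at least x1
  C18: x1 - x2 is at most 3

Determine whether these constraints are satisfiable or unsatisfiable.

Satisfiable

Setting (x1, x2, x3, x4, x5) = (3, 3, 6, 3, 3) satisfies everything: constraint 1: x3 + x2 = 9; constraint 2: x4 - x3 = -3; constraint 3: x5 - x4 = 0, and the others follow.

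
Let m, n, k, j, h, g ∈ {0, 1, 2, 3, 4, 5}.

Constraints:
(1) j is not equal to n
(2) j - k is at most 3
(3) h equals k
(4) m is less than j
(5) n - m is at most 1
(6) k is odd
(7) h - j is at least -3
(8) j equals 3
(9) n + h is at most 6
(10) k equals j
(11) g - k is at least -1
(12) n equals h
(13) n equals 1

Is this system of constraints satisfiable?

Unsatisfiable

Constraint 13 fixes n = 1 and constraint 8 fixes j = 3. Constraints 3, 10, and 12 give n = h = k = j, so n = j. But 1 ≠ 3 — contradiction.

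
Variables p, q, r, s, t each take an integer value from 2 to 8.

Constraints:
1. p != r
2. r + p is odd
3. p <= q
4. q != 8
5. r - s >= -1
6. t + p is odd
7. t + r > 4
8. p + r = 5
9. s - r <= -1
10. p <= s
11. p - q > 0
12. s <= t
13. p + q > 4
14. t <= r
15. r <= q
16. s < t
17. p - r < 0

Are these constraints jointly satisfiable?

Unsatisfiable

Constraints 10, 11, 12, 14, and 15 give r ≤ q, q < p, p ≤ s, s ≤ t, t ≤ r. Chaining: r ≤ q < p ≤ s ≤ t ≤ r, which forces r < r — impossible.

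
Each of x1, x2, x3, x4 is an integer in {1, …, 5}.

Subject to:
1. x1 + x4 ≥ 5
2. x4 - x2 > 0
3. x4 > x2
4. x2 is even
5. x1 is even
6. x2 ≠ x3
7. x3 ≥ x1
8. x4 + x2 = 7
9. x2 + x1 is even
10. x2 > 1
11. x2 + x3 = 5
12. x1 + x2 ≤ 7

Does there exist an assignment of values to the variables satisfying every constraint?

Satisfiable

Take x1 = 2, x2 = 2, x3 = 3, x4 = 5. Then constraint 1: x1 + x4 = 7; constraint 2: x4 - x2 = 3, and every other listed constraint is also met.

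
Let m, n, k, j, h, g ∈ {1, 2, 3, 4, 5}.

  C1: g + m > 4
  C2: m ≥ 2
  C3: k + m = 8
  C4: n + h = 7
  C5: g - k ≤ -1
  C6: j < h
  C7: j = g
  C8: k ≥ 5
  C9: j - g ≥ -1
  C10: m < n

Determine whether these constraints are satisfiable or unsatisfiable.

One satisfying assignment is m = 3, n = 4, k = 5, j = 2, h = 3, g = 2.
For the less obvious constraints — constraint 1: g + m = 5; constraint 3: k + m = 8; constraint 4: n + h = 7 — and the others hold by inspection.

Satisfiable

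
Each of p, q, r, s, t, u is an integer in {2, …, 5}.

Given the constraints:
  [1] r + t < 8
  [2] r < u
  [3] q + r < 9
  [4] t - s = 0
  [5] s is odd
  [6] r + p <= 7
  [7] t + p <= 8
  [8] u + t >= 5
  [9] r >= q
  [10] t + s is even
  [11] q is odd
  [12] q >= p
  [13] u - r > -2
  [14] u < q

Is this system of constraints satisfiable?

Unsatisfiable

Constraints 2, 9, and 14 give q ≤ r, r < u, u < q. Chaining: q ≤ r < u < q, which forces q < q — impossible.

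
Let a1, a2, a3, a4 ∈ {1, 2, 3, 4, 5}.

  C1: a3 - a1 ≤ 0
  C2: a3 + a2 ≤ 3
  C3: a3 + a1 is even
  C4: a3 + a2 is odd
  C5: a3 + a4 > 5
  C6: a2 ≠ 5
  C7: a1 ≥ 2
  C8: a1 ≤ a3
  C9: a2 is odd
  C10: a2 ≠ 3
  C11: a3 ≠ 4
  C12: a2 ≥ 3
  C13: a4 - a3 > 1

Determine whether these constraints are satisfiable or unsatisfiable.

Unsatisfiable

From constraints 7 and 8: a3 ≥ a1 ≥ 2. From constraint 12: a2 ≥ 3. Hence a3 + a2 ≥ 5. But constraint 2 requires a3 + a2 ≤ 3, and 3 < 5. Contradiction.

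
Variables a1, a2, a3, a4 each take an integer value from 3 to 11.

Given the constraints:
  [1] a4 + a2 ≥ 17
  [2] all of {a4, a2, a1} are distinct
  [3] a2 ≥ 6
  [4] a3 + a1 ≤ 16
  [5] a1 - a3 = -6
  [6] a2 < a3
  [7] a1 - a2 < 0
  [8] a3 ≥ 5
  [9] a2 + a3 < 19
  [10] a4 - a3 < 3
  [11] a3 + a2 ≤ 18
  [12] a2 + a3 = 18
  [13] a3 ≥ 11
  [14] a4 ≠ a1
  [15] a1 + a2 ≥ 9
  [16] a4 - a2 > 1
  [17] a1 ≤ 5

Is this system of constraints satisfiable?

Satisfiable

The assignment a1 = 5, a2 = 7, a3 = 11, a4 = 11 works:
  constraint 1 holds since a4 + a2 = 18.
  constraint 4 holds since a3 + a1 = 16.
The rest check out directly.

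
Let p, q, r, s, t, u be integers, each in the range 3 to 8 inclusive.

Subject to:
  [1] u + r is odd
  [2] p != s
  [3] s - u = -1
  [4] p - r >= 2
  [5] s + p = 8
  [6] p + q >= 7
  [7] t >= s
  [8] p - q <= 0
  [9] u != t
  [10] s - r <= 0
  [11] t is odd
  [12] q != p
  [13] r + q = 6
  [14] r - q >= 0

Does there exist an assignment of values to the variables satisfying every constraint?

Unsatisfiable

Constraints 4, 8, and 14 give p − r ≥ 2, r − q ≥ 0, q − p ≥ 0.
Adding all 3 inequalities: the left sides telescope to 0, and the right sides sum to 2 + 0 + 0 = 2. So 0 ≥ 2, which is false.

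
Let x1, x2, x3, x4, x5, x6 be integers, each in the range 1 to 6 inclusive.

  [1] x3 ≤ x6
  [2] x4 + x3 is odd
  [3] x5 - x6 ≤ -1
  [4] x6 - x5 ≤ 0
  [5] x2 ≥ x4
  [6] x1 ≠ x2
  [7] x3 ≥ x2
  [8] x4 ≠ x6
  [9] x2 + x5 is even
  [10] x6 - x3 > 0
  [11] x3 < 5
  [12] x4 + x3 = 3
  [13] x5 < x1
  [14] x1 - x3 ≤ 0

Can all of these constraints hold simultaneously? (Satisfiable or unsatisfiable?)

Constraints 4, 10, 13, and 14 give x3 < x6, x6 ≤ x5, x5 < x1, x1 ≤ x3. Chaining: x3 < x6 ≤ x5 < x1 ≤ x3, which forces x3 < x3 — impossible.

Unsatisfiable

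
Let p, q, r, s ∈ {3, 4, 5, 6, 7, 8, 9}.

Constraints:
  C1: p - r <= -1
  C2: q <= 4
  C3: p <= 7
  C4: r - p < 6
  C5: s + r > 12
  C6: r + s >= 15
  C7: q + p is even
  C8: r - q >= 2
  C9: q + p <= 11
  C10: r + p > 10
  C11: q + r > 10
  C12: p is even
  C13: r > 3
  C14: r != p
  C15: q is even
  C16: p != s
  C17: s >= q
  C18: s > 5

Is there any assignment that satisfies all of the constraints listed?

Take p = 4, q = 4, r = 7, s = 8. Then constraint 1: p - r = -3; constraint 4: r - p = 3, and every other listed constraint is also met.

Satisfiable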